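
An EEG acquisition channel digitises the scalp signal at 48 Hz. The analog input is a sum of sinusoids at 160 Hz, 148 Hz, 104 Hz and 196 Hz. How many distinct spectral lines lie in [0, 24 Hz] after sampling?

fs/2 = 24 Hz.
160 Hz mod fs = 16 Hz.
16 Hz ≤ fs/2 = 24 Hz, appears at 16 Hz.
148 Hz mod fs = 4 Hz.
4 Hz ≤ fs/2 = 24 Hz, appears at 4 Hz.
104 Hz mod fs = 8 Hz.
8 Hz ≤ fs/2 = 24 Hz, appears at 8 Hz.
196 Hz mod fs = 4 Hz.
4 Hz ≤ fs/2 = 24 Hz, appears at 4 Hz.
Distinct values: {4 Hz, 8 Hz, 16 Hz} → 3.

3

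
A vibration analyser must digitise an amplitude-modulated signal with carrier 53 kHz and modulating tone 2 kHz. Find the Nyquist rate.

110 kHz

AM sidebands sit at fc ± fm = 51 kHz and 55 kHz.
Highest-frequency component: 55 kHz.
Nyquist rate = 2 × 55 kHz = 110 kHz.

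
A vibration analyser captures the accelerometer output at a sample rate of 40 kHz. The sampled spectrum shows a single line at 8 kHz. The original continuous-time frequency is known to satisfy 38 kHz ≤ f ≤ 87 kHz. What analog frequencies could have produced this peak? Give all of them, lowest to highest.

Frequencies that alias to 8 kHz are k·fs ± 8 kHz for integer k ≥ 0.
k=0: 8 kHz.
k=1: 32 kHz, 48 kHz.
k=2: 72 kHz, 88 kHz.
k=3: 112 kHz, 128 kHz.
Within [38 kHz, 87 kHz]: 48 kHz, 72 kHz.

48 kHz, 72 kHz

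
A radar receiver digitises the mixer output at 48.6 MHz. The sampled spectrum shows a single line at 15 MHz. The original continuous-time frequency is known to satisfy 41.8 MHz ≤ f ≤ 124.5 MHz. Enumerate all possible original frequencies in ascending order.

Frequencies that alias to 15 MHz are k·fs ± 15 MHz for integer k ≥ 0.
k=0: 15 MHz.
k=1: 33.6 MHz, 63.6 MHz.
k=2: 82.2 MHz, 112.2 MHz.
k=3: 130.8 MHz, 160.8 MHz.
Within [41.8 MHz, 124.5 MHz]: 63.6 MHz, 82.2 MHz, 112.2 MHz.

63.6 MHz, 82.2 MHz, 112.2 MHz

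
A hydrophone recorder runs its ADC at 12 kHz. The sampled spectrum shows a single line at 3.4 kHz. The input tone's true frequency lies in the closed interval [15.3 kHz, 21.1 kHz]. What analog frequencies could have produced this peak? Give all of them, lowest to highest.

15.4 kHz, 20.6 kHz

Frequencies that alias to 3.4 kHz are k·fs ± 3.4 kHz for integer k ≥ 0.
k=0: 3.4 kHz.
k=1: 8.6 kHz, 15.4 kHz.
k=2: 20.6 kHz, 27.4 kHz.
k=3: 32.6 kHz, 39.4 kHz.
Within [15.3 kHz, 21.1 kHz]: 15.4 kHz, 20.6 kHz.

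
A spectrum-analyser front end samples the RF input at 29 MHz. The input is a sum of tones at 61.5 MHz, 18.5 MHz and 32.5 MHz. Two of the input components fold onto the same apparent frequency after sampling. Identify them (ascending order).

fs/2 = 14.5 MHz.
61.5 MHz mod fs = 3.5 MHz.
3.5 MHz ≤ fs/2 = 14.5 MHz, appears at 3.5 MHz.
18.5 MHz > fs/2 = 14.5 MHz, folds to fs − 18.5 MHz = 10.5 MHz.
32.5 MHz mod fs = 3.5 MHz.
3.5 MHz ≤ fs/2 = 14.5 MHz, appears at 3.5 MHz.
32.5 MHz and 61.5 MHz both map to 3.5 MHz.

32.5 MHz, 61.5 MHz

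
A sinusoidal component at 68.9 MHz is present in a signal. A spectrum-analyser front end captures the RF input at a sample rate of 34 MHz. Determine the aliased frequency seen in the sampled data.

0.9 MHz

68.9 MHz mod fs = 0.9 MHz.
0.9 MHz ≤ fs/2 = 17 MHz, appears at 0.9 MHz.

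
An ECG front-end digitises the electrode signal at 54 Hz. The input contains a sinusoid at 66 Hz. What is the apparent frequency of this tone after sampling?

12 Hz

66 Hz mod fs = 12 Hz.
12 Hz ≤ fs/2 = 27 Hz, appears at 12 Hz.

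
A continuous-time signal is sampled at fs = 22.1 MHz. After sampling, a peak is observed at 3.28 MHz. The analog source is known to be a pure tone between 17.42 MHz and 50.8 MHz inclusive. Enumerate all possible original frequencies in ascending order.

Frequencies that alias to 3.28 MHz are k·fs ± 3.28 MHz for integer k ≥ 0.
k=0: 3.28 MHz.
k=1: 18.82 MHz, 25.38 MHz.
k=2: 40.92 MHz, 47.48 MHz.
k=3: 63.02 MHz, 69.58 MHz.
Within [17.42 MHz, 50.8 MHz]: 18.82 MHz, 25.38 MHz, 40.92 MHz, 47.48 MHz.

18.82 MHz, 25.38 MHz, 40.92 MHz, 47.48 MHz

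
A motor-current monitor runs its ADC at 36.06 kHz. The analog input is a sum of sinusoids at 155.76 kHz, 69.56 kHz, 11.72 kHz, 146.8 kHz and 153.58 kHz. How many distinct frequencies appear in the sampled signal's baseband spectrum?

4

fs/2 = 18.03 kHz.
155.76 kHz mod fs = 11.52 kHz.
11.52 kHz ≤ fs/2 = 18.03 kHz, appears at 11.52 kHz.
69.56 kHz mod fs = 33.5 kHz.
33.5 kHz > fs/2 = 18.03 kHz, folds to fs − 33.5 kHz = 2.56 kHz.
11.72 kHz ≤ fs/2 = 18.03 kHz, passes unchanged.
146.8 kHz mod fs = 2.56 kHz.
2.56 kHz ≤ fs/2 = 18.03 kHz, appears at 2.56 kHz.
153.58 kHz mod fs = 9.34 kHz.
9.34 kHz ≤ fs/2 = 18.03 kHz, appears at 9.34 kHz.
Distinct values: {2.56 kHz, 9.34 kHz, 11.52 kHz, 11.72 kHz} → 4.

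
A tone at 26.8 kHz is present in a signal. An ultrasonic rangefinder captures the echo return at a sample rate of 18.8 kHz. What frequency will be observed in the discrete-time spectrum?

26.8 kHz mod fs = 8 kHz.
8 kHz ≤ fs/2 = 9.4 kHz, appears at 8 kHz.

8 kHz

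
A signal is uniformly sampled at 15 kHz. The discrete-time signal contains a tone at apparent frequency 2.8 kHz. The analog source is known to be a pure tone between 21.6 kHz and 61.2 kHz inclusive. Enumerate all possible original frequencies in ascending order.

27.2 kHz, 32.8 kHz, 42.2 kHz, 47.8 kHz, 57.2 kHz

Frequencies that alias to 2.8 kHz are k·fs ± 2.8 kHz for integer k ≥ 0.
k=0: 2.8 kHz.
k=1: 12.2 kHz, 17.8 kHz.
k=2: 27.2 kHz, 32.8 kHz.
k=3: 42.2 kHz, 47.8 kHz.
k=4: 57.2 kHz, 62.8 kHz.
k=5: 72.2 kHz, 77.8 kHz.
Within [21.6 kHz, 61.2 kHz]: 27.2 kHz, 32.8 kHz, 42.2 kHz, 47.8 kHz, 57.2 kHz.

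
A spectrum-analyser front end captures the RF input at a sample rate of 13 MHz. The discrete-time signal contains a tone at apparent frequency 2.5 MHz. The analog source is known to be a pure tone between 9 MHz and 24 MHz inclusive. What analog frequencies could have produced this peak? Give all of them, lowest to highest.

10.5 MHz, 15.5 MHz, 23.5 MHz

Frequencies that alias to 2.5 MHz are k·fs ± 2.5 MHz for integer k ≥ 0.
k=0: 2.5 MHz.
k=1: 10.5 MHz, 15.5 MHz.
k=2: 23.5 MHz, 28.5 MHz.
k=3: 36.5 MHz, 41.5 MHz.
Within [9 MHz, 24 MHz]: 10.5 MHz, 15.5 MHz, 23.5 MHz.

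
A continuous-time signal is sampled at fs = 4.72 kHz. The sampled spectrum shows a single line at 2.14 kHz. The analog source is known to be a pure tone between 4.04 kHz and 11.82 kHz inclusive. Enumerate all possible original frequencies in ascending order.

Frequencies that alias to 2.14 kHz are k·fs ± 2.14 kHz for integer k ≥ 0.
k=0: 2.14 kHz.
k=1: 2.58 kHz, 6.86 kHz.
k=2: 7.3 kHz, 11.58 kHz.
k=3: 12.02 kHz, 16.3 kHz.
Within [4.04 kHz, 11.82 kHz]: 6.86 kHz, 7.3 kHz, 11.58 kHz.

6.86 kHz, 7.3 kHz, 11.58 kHz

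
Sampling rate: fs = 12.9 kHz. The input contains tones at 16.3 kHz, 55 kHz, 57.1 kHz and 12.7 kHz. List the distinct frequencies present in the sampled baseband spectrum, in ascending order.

fs/2 = 6.45 kHz.
16.3 kHz mod fs = 3.4 kHz.
3.4 kHz ≤ fs/2 = 6.45 kHz, appears at 3.4 kHz.
55 kHz mod fs = 3.4 kHz.
3.4 kHz ≤ fs/2 = 6.45 kHz, appears at 3.4 kHz.
57.1 kHz mod fs = 5.5 kHz.
5.5 kHz ≤ fs/2 = 6.45 kHz, appears at 5.5 kHz.
12.7 kHz > fs/2 = 6.45 kHz, folds to fs − 12.7 kHz = 0.2 kHz.
Distinct values: {0.2 kHz, 3.4 kHz, 5.5 kHz}.

0.2 kHz, 3.4 kHz, 5.5 kHz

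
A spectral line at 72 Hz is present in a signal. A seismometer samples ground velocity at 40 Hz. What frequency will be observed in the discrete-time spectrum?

72 Hz mod fs = 32 Hz.
32 Hz > fs/2 = 20 Hz, folds to fs − 32 Hz = 8 Hz.

8 Hz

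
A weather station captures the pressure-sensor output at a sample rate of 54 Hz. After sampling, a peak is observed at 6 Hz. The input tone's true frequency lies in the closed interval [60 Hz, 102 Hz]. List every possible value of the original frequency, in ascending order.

60 Hz, 102 Hz

Frequencies that alias to 6 Hz are k·fs ± 6 Hz for integer k ≥ 0.
k=0: 6 Hz.
k=1: 48 Hz, 60 Hz.
k=2: 102 Hz, 114 Hz.
k=3: 156 Hz, 168 Hz.
Within [60 Hz, 102 Hz]: 60 Hz, 102 Hz.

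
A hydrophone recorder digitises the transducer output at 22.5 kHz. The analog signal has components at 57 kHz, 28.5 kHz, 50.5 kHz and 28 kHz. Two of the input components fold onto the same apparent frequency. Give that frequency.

fs/2 = 11.25 kHz.
57 kHz mod fs = 12 kHz.
12 kHz > fs/2 = 11.25 kHz, folds to fs − 12 kHz = 10.5 kHz.
28.5 kHz mod fs = 6 kHz.
6 kHz ≤ fs/2 = 11.25 kHz, appears at 6 kHz.
50.5 kHz mod fs = 5.5 kHz.
5.5 kHz ≤ fs/2 = 11.25 kHz, appears at 5.5 kHz.
28 kHz mod fs = 5.5 kHz.
5.5 kHz ≤ fs/2 = 11.25 kHz, appears at 5.5 kHz.
28 kHz and 50.5 kHz both map to 5.5 kHz.

5.5 kHz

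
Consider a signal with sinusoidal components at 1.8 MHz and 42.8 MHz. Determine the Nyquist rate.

Highest-frequency component: 42.8 MHz.
Nyquist rate = 2 × 42.8 MHz = 85.6 MHz.

85.6 MHz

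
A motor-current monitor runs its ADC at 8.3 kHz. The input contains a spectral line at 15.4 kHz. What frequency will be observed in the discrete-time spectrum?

15.4 kHz mod fs = 7.1 kHz.
7.1 kHz > fs/2 = 4.15 kHz, folds to fs − 7.1 kHz = 1.2 kHz.

1.2 kHz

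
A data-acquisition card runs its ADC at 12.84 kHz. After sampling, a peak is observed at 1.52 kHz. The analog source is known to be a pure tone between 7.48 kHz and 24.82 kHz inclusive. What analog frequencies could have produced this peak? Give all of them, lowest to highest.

11.32 kHz, 14.36 kHz, 24.16 kHz

Frequencies that alias to 1.52 kHz are k·fs ± 1.52 kHz for integer k ≥ 0.
k=0: 1.52 kHz.
k=1: 11.32 kHz, 14.36 kHz.
k=2: 24.16 kHz, 27.2 kHz.
k=3: 37 kHz, 40.04 kHz.
Within [7.48 kHz, 24.82 kHz]: 11.32 kHz, 14.36 kHz, 24.16 kHz.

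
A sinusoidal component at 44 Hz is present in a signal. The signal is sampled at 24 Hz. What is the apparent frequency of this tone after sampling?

4 Hz

44 Hz mod fs = 20 Hz.
20 Hz > fs/2 = 12 Hz, folds to fs − 20 Hz = 4 Hz.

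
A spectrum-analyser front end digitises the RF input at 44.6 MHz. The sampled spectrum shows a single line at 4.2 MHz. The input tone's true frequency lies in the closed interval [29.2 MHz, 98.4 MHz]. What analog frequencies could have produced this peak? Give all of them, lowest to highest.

40.4 MHz, 48.8 MHz, 85 MHz, 93.4 MHz

Frequencies that alias to 4.2 MHz are k·fs ± 4.2 MHz for integer k ≥ 0.
k=0: 4.2 MHz.
k=1: 40.4 MHz, 48.8 MHz.
k=2: 85 MHz, 93.4 MHz.
k=3: 129.6 MHz, 138 MHz.
Within [29.2 MHz, 98.4 MHz]: 40.4 MHz, 48.8 MHz, 85 MHz, 93.4 MHz.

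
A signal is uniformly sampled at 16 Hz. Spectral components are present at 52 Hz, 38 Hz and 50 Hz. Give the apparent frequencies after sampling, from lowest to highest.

fs/2 = 8 Hz.
52 Hz mod fs = 4 Hz.
4 Hz ≤ fs/2 = 8 Hz, appears at 4 Hz.
38 Hz mod fs = 6 Hz.
6 Hz ≤ fs/2 = 8 Hz, appears at 6 Hz.
50 Hz mod fs = 2 Hz.
2 Hz ≤ fs/2 = 8 Hz, appears at 2 Hz.
Distinct values: {2 Hz, 4 Hz, 6 Hz}.

2 Hz, 4 Hz, 6 Hz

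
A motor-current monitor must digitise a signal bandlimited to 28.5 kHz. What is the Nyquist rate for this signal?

57 kHz

Nyquist rate = 2 × 28.5 kHz = 57 kHz.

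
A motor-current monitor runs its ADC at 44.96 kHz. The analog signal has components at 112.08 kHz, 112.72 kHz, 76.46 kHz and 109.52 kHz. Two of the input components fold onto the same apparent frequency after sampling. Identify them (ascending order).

fs/2 = 22.48 kHz.
112.08 kHz mod fs = 22.16 kHz.
22.16 kHz ≤ fs/2 = 22.48 kHz, appears at 22.16 kHz.
112.72 kHz mod fs = 22.8 kHz.
22.8 kHz > fs/2 = 22.48 kHz, folds to fs − 22.8 kHz = 22.16 kHz.
76.46 kHz mod fs = 31.5 kHz.
31.5 kHz > fs/2 = 22.48 kHz, folds to fs − 31.5 kHz = 13.46 kHz.
109.52 kHz mod fs = 19.6 kHz.
19.6 kHz ≤ fs/2 = 22.48 kHz, appears at 19.6 kHz.
112.08 kHz and 112.72 kHz both map to 22.16 kHz.

112.08 kHz, 112.72 kHz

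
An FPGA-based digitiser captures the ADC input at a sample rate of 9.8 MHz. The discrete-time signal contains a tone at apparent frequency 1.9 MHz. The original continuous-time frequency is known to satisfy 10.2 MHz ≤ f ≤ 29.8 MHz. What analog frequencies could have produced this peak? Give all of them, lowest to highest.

11.7 MHz, 17.7 MHz, 21.5 MHz, 27.5 MHz

Frequencies that alias to 1.9 MHz are k·fs ± 1.9 MHz for integer k ≥ 0.
k=0: 1.9 MHz.
k=1: 7.9 MHz, 11.7 MHz.
k=2: 17.7 MHz, 21.5 MHz.
k=3: 27.5 MHz, 31.3 MHz.
k=4: 37.3 MHz, 41.1 MHz.
Within [10.2 MHz, 29.8 MHz]: 11.7 MHz, 17.7 MHz, 21.5 MHz, 27.5 MHz.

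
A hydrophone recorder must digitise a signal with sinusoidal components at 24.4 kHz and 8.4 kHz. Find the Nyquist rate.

Highest-frequency component: 24.4 kHz.
Nyquist rate = 2 × 24.4 kHz = 48.8 kHz.

48.8 kHz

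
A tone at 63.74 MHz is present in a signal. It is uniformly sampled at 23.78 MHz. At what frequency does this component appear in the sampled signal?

7.6 MHz

63.74 MHz mod fs = 16.18 MHz.
16.18 MHz > fs/2 = 11.89 MHz, folds to fs − 16.18 MHz = 7.6 MHz.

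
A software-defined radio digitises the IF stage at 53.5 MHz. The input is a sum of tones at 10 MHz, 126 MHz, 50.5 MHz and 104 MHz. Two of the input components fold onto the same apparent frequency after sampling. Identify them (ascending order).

fs/2 = 26.75 MHz.
10 MHz ≤ fs/2 = 26.75 MHz, passes unchanged.
126 MHz mod fs = 19 MHz.
19 MHz ≤ fs/2 = 26.75 MHz, appears at 19 MHz.
50.5 MHz > fs/2 = 26.75 MHz, folds to fs − 50.5 MHz = 3 MHz.
104 MHz mod fs = 50.5 MHz.
50.5 MHz > fs/2 = 26.75 MHz, folds to fs − 50.5 MHz = 3 MHz.
50.5 MHz and 104 MHz both map to 3 MHz.

50.5 MHz, 104 MHz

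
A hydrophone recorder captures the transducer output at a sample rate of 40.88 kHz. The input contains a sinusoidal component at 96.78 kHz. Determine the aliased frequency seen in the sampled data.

15.02 kHz

96.78 kHz mod fs = 15.02 kHz.
15.02 kHz ≤ fs/2 = 20.44 kHz, appears at 15.02 kHz.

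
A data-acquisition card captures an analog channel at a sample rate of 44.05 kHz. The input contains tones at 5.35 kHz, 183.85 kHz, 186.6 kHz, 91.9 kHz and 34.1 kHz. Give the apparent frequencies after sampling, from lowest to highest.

3.8 kHz, 5.35 kHz, 7.65 kHz, 9.95 kHz, 10.4 kHz

fs/2 = 22.025 kHz.
5.35 kHz ≤ fs/2 = 22.025 kHz, passes unchanged.
183.85 kHz mod fs = 7.65 kHz.
7.65 kHz ≤ fs/2 = 22.025 kHz, appears at 7.65 kHz.
186.6 kHz mod fs = 10.4 kHz.
10.4 kHz ≤ fs/2 = 22.025 kHz, appears at 10.4 kHz.
91.9 kHz mod fs = 3.8 kHz.
3.8 kHz ≤ fs/2 = 22.025 kHz, appears at 3.8 kHz.
34.1 kHz > fs/2 = 22.025 kHz, folds to fs − 34.1 kHz = 9.95 kHz.
Distinct values: {3.8 kHz, 5.35 kHz, 7.65 kHz, 9.95 kHz, 10.4 kHz}.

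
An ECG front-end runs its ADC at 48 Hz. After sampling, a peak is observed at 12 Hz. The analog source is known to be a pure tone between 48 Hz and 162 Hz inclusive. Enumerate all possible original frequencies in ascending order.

60 Hz, 84 Hz, 108 Hz, 132 Hz, 156 Hz

Frequencies that alias to 12 Hz are k·fs ± 12 Hz for integer k ≥ 0.
k=0: 12 Hz.
k=1: 36 Hz, 60 Hz.
k=2: 84 Hz, 108 Hz.
k=3: 132 Hz, 156 Hz.
k=4: 180 Hz, 204 Hz.
Within [48 Hz, 162 Hz]: 60 Hz, 84 Hz, 108 Hz, 132 Hz, 156 Hz.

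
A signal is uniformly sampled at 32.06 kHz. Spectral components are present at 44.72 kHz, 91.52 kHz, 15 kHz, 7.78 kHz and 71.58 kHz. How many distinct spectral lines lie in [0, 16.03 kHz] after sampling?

5

fs/2 = 16.03 kHz.
44.72 kHz mod fs = 12.66 kHz.
12.66 kHz ≤ fs/2 = 16.03 kHz, appears at 12.66 kHz.
91.52 kHz mod fs = 27.4 kHz.
27.4 kHz > fs/2 = 16.03 kHz, folds to fs − 27.4 kHz = 4.66 kHz.
15 kHz ≤ fs/2 = 16.03 kHz, passes unchanged.
7.78 kHz ≤ fs/2 = 16.03 kHz, passes unchanged.
71.58 kHz mod fs = 7.46 kHz.
7.46 kHz ≤ fs/2 = 16.03 kHz, appears at 7.46 kHz.
Distinct values: {4.66 kHz, 7.46 kHz, 7.78 kHz, 12.66 kHz, 15 kHz} → 5.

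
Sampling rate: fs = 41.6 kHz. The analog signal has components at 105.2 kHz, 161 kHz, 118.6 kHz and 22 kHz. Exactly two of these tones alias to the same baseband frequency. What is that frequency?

fs/2 = 20.8 kHz.
105.2 kHz mod fs = 22 kHz.
22 kHz > fs/2 = 20.8 kHz, folds to fs − 22 kHz = 19.6 kHz.
161 kHz mod fs = 36.2 kHz.
36.2 kHz > fs/2 = 20.8 kHz, folds to fs − 36.2 kHz = 5.4 kHz.
118.6 kHz mod fs = 35.4 kHz.
35.4 kHz > fs/2 = 20.8 kHz, folds to fs − 35.4 kHz = 6.2 kHz.
22 kHz > fs/2 = 20.8 kHz, folds to fs − 22 kHz = 19.6 kHz.
22 kHz and 105.2 kHz both map to 19.6 kHz.

19.6 kHz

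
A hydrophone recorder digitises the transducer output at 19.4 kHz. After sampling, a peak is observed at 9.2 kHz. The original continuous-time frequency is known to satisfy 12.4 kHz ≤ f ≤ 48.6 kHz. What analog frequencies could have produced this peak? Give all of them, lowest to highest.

Frequencies that alias to 9.2 kHz are k·fs ± 9.2 kHz for integer k ≥ 0.
k=0: 9.2 kHz.
k=1: 10.2 kHz, 28.6 kHz.
k=2: 29.6 kHz, 48 kHz.
k=3: 49 kHz, 67.4 kHz.
Within [12.4 kHz, 48.6 kHz]: 28.6 kHz, 29.6 kHz, 48 kHz.

28.6 kHz, 29.6 kHz, 48 kHz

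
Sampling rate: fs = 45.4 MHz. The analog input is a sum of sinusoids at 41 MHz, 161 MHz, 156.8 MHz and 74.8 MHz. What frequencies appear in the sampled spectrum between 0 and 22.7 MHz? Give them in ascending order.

4.4 MHz, 16 MHz, 20.6 MHz

fs/2 = 22.7 MHz.
41 MHz > fs/2 = 22.7 MHz, folds to fs − 41 MHz = 4.4 MHz.
161 MHz mod fs = 24.8 MHz.
24.8 MHz > fs/2 = 22.7 MHz, folds to fs − 24.8 MHz = 20.6 MHz.
156.8 MHz mod fs = 20.6 MHz.
20.6 MHz ≤ fs/2 = 22.7 MHz, appears at 20.6 MHz.
74.8 MHz mod fs = 29.4 MHz.
29.4 MHz > fs/2 = 22.7 MHz, folds to fs − 29.4 MHz = 16 MHz.
Distinct values: {4.4 MHz, 16 MHz, 20.6 MHz}.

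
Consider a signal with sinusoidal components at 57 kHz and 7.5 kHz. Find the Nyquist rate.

Highest-frequency component: 57 kHz.
Nyquist rate = 2 × 57 kHz = 114 kHz.

114 kHz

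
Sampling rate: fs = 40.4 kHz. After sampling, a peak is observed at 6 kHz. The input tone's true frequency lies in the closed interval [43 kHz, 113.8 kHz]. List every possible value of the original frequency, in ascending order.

46.4 kHz, 74.8 kHz, 86.8 kHz

Frequencies that alias to 6 kHz are k·fs ± 6 kHz for integer k ≥ 0.
k=0: 6 kHz.
k=1: 34.4 kHz, 46.4 kHz.
k=2: 74.8 kHz, 86.8 kHz.
k=3: 115.2 kHz, 127.2 kHz.
Within [43 kHz, 113.8 kHz]: 46.4 kHz, 74.8 kHz, 86.8 kHz.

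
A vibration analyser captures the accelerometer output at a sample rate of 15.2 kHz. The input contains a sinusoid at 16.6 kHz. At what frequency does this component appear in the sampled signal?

1.4 kHz

16.6 kHz mod fs = 1.4 kHz.
1.4 kHz ≤ fs/2 = 7.6 kHz, appears at 1.4 kHz.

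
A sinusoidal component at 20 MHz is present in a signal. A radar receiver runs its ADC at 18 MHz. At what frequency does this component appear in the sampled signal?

2 MHz

20 MHz mod fs = 2 MHz.
2 MHz ≤ fs/2 = 9 MHz, appears at 2 MHz.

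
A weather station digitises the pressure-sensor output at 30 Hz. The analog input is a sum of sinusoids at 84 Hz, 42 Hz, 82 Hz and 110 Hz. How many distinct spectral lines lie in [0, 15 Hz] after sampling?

4

fs/2 = 15 Hz.
84 Hz mod fs = 24 Hz.
24 Hz > fs/2 = 15 Hz, folds to fs − 24 Hz = 6 Hz.
42 Hz mod fs = 12 Hz.
12 Hz ≤ fs/2 = 15 Hz, appears at 12 Hz.
82 Hz mod fs = 22 Hz.
22 Hz > fs/2 = 15 Hz, folds to fs − 22 Hz = 8 Hz.
110 Hz mod fs = 20 Hz.
20 Hz > fs/2 = 15 Hz, folds to fs − 20 Hz = 10 Hz.
Distinct values: {6 Hz, 8 Hz, 10 Hz, 12 Hz} → 4.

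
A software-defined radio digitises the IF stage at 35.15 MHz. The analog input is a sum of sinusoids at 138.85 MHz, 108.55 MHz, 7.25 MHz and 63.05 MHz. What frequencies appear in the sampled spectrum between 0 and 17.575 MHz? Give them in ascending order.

1.75 MHz, 3.1 MHz, 7.25 MHz

fs/2 = 17.575 MHz.
138.85 MHz mod fs = 33.4 MHz.
33.4 MHz > fs/2 = 17.575 MHz, folds to fs − 33.4 MHz = 1.75 MHz.
108.55 MHz mod fs = 3.1 MHz.
3.1 MHz ≤ fs/2 = 17.575 MHz, appears at 3.1 MHz.
7.25 MHz ≤ fs/2 = 17.575 MHz, passes unchanged.
63.05 MHz mod fs = 27.9 MHz.
27.9 MHz > fs/2 = 17.575 MHz, folds to fs − 27.9 MHz = 7.25 MHz.
Distinct values: {1.75 MHz, 3.1 MHz, 7.25 MHz}.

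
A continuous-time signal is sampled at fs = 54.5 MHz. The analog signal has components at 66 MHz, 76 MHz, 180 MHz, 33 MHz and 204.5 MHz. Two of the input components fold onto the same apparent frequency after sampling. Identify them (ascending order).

33 MHz, 76 MHz

fs/2 = 27.25 MHz.
66 MHz mod fs = 11.5 MHz.
11.5 MHz ≤ fs/2 = 27.25 MHz, appears at 11.5 MHz.
76 MHz mod fs = 21.5 MHz.
21.5 MHz ≤ fs/2 = 27.25 MHz, appears at 21.5 MHz.
180 MHz mod fs = 16.5 MHz.
16.5 MHz ≤ fs/2 = 27.25 MHz, appears at 16.5 MHz.
33 MHz > fs/2 = 27.25 MHz, folds to fs − 33 MHz = 21.5 MHz.
204.5 MHz mod fs = 41 MHz.
41 MHz > fs/2 = 27.25 MHz, folds to fs − 41 MHz = 13.5 MHz.
33 MHz and 76 MHz both map to 21.5 MHz.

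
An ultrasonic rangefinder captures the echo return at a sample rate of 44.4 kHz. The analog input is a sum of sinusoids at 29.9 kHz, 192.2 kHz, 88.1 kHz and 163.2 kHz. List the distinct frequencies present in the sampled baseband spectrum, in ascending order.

fs/2 = 22.2 kHz.
29.9 kHz > fs/2 = 22.2 kHz, folds to fs − 29.9 kHz = 14.5 kHz.
192.2 kHz mod fs = 14.6 kHz.
14.6 kHz ≤ fs/2 = 22.2 kHz, appears at 14.6 kHz.
88.1 kHz mod fs = 43.7 kHz.
43.7 kHz > fs/2 = 22.2 kHz, folds to fs − 43.7 kHz = 0.7 kHz.
163.2 kHz mod fs = 30 kHz.
30 kHz > fs/2 = 22.2 kHz, folds to fs − 30 kHz = 14.4 kHz.
Distinct values: {0.7 kHz, 14.4 kHz, 14.5 kHz, 14.6 kHz}.

0.7 kHz, 14.4 kHz, 14.5 kHz, 14.6 kHz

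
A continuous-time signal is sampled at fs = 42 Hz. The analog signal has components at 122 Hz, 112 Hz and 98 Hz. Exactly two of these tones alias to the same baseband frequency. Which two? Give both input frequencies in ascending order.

98 Hz, 112 Hz

fs/2 = 21 Hz.
122 Hz mod fs = 38 Hz.
38 Hz > fs/2 = 21 Hz, folds to fs − 38 Hz = 4 Hz.
112 Hz mod fs = 28 Hz.
28 Hz > fs/2 = 21 Hz, folds to fs − 28 Hz = 14 Hz.
98 Hz mod fs = 14 Hz.
14 Hz ≤ fs/2 = 21 Hz, appears at 14 Hz.
98 Hz and 112 Hz both map to 14 Hz.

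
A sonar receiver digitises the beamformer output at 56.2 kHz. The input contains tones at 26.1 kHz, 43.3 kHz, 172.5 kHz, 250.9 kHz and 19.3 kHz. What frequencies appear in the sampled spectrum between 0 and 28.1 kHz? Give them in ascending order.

3.9 kHz, 12.9 kHz, 19.3 kHz, 26.1 kHz

fs/2 = 28.1 kHz.
26.1 kHz ≤ fs/2 = 28.1 kHz, passes unchanged.
43.3 kHz > fs/2 = 28.1 kHz, folds to fs − 43.3 kHz = 12.9 kHz.
172.5 kHz mod fs = 3.9 kHz.
3.9 kHz ≤ fs/2 = 28.1 kHz, appears at 3.9 kHz.
250.9 kHz mod fs = 26.1 kHz.
26.1 kHz ≤ fs/2 = 28.1 kHz, appears at 26.1 kHz.
19.3 kHz ≤ fs/2 = 28.1 kHz, passes unchanged.
Distinct values: {3.9 kHz, 12.9 kHz, 19.3 kHz, 26.1 kHz}.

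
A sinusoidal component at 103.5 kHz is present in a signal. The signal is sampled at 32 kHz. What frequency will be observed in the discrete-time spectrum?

103.5 kHz mod fs = 7.5 kHz.
7.5 kHz ≤ fs/2 = 16 kHz, appears at 7.5 kHz.

7.5 kHz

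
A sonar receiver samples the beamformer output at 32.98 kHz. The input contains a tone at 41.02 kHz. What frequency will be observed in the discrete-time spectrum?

41.02 kHz mod fs = 8.04 kHz.
8.04 kHz ≤ fs/2 = 16.49 kHz, appears at 8.04 kHz.

8.04 kHz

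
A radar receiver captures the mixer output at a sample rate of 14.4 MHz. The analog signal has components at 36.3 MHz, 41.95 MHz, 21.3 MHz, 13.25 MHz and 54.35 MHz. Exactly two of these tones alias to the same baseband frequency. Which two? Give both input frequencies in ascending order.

21.3 MHz, 36.3 MHz

fs/2 = 7.2 MHz.
36.3 MHz mod fs = 7.5 MHz.
7.5 MHz > fs/2 = 7.2 MHz, folds to fs − 7.5 MHz = 6.9 MHz.
41.95 MHz mod fs = 13.15 MHz.
13.15 MHz > fs/2 = 7.2 MHz, folds to fs − 13.15 MHz = 1.25 MHz.
21.3 MHz mod fs = 6.9 MHz.
6.9 MHz ≤ fs/2 = 7.2 MHz, appears at 6.9 MHz.
13.25 MHz > fs/2 = 7.2 MHz, folds to fs − 13.25 MHz = 1.15 MHz.
54.35 MHz mod fs = 11.15 MHz.
11.15 MHz > fs/2 = 7.2 MHz, folds to fs − 11.15 MHz = 3.25 MHz.
21.3 MHz and 36.3 MHz both map to 6.9 MHz.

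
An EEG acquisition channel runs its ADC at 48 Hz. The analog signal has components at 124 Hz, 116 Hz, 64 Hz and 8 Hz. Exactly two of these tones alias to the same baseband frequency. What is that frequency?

20 Hz

fs/2 = 24 Hz.
124 Hz mod fs = 28 Hz.
28 Hz > fs/2 = 24 Hz, folds to fs − 28 Hz = 20 Hz.
116 Hz mod fs = 20 Hz.
20 Hz ≤ fs/2 = 24 Hz, appears at 20 Hz.
64 Hz mod fs = 16 Hz.
16 Hz ≤ fs/2 = 24 Hz, appears at 16 Hz.
8 Hz ≤ fs/2 = 24 Hz, passes unchanged.
116 Hz and 124 Hz both map to 20 Hz.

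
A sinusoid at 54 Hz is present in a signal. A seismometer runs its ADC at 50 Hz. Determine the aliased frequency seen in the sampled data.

54 Hz mod fs = 4 Hz.
4 Hz ≤ fs/2 = 25 Hz, appears at 4 Hz.

4 Hz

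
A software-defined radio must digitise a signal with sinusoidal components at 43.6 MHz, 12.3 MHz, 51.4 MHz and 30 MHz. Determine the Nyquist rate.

102.8 MHz

Highest-frequency component: 51.4 MHz.
Nyquist rate = 2 × 51.4 MHz = 102.8 MHz.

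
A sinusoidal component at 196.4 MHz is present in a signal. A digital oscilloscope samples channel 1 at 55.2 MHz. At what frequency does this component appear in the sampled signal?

24.4 MHz

196.4 MHz mod fs = 30.8 MHz.
30.8 MHz > fs/2 = 27.6 MHz, folds to fs − 30.8 MHz = 24.4 MHz.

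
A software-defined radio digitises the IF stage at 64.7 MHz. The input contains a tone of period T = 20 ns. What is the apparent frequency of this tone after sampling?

14.7 MHz

T = 20 ns → f = 1/T = 50 MHz.
50 MHz > fs/2 = 32.35 MHz, folds to fs − 50 MHz = 14.7 MHz.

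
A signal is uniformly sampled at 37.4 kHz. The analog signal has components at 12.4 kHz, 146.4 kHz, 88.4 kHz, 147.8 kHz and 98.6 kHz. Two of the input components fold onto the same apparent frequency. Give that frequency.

13.6 kHz

fs/2 = 18.7 kHz.
12.4 kHz ≤ fs/2 = 18.7 kHz, passes unchanged.
146.4 kHz mod fs = 34.2 kHz.
34.2 kHz > fs/2 = 18.7 kHz, folds to fs − 34.2 kHz = 3.2 kHz.
88.4 kHz mod fs = 13.6 kHz.
13.6 kHz ≤ fs/2 = 18.7 kHz, appears at 13.6 kHz.
147.8 kHz mod fs = 35.6 kHz.
35.6 kHz > fs/2 = 18.7 kHz, folds to fs − 35.6 kHz = 1.8 kHz.
98.6 kHz mod fs = 23.8 kHz.
23.8 kHz > fs/2 = 18.7 kHz, folds to fs − 23.8 kHz = 13.6 kHz.
88.4 kHz and 98.6 kHz both map to 13.6 kHz.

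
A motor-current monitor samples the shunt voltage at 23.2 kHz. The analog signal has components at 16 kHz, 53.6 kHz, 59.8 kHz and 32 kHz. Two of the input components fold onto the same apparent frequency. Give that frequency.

fs/2 = 11.6 kHz.
16 kHz > fs/2 = 11.6 kHz, folds to fs − 16 kHz = 7.2 kHz.
53.6 kHz mod fs = 7.2 kHz.
7.2 kHz ≤ fs/2 = 11.6 kHz, appears at 7.2 kHz.
59.8 kHz mod fs = 13.4 kHz.
13.4 kHz > fs/2 = 11.6 kHz, folds to fs − 13.4 kHz = 9.8 kHz.
32 kHz mod fs = 8.8 kHz.
8.8 kHz ≤ fs/2 = 11.6 kHz, appears at 8.8 kHz.
16 kHz and 53.6 kHz both map to 7.2 kHz.

7.2 kHz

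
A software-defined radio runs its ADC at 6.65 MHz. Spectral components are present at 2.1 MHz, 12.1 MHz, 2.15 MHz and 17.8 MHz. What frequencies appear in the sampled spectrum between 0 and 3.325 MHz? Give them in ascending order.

fs/2 = 3.325 MHz.
2.1 MHz ≤ fs/2 = 3.325 MHz, passes unchanged.
12.1 MHz mod fs = 5.45 MHz.
5.45 MHz > fs/2 = 3.325 MHz, folds to fs − 5.45 MHz = 1.2 MHz.
2.15 MHz ≤ fs/2 = 3.325 MHz, passes unchanged.
17.8 MHz mod fs = 4.5 MHz.
4.5 MHz > fs/2 = 3.325 MHz, folds to fs − 4.5 MHz = 2.15 MHz.
Distinct values: {1.2 MHz, 2.1 MHz, 2.15 MHz}.

1.2 MHz, 2.1 MHz, 2.15 MHz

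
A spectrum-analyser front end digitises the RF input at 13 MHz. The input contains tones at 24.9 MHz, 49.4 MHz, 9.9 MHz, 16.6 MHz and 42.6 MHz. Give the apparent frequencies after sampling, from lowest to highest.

1.1 MHz, 2.6 MHz, 3.1 MHz, 3.6 MHz

fs/2 = 6.5 MHz.
24.9 MHz mod fs = 11.9 MHz.
11.9 MHz > fs/2 = 6.5 MHz, folds to fs − 11.9 MHz = 1.1 MHz.
49.4 MHz mod fs = 10.4 MHz.
10.4 MHz > fs/2 = 6.5 MHz, folds to fs − 10.4 MHz = 2.6 MHz.
9.9 MHz > fs/2 = 6.5 MHz, folds to fs − 9.9 MHz = 3.1 MHz.
16.6 MHz mod fs = 3.6 MHz.
3.6 MHz ≤ fs/2 = 6.5 MHz, appears at 3.6 MHz.
42.6 MHz mod fs = 3.6 MHz.
3.6 MHz ≤ fs/2 = 6.5 MHz, appears at 3.6 MHz.
Distinct values: {1.1 MHz, 2.6 MHz, 3.1 MHz, 3.6 MHz}.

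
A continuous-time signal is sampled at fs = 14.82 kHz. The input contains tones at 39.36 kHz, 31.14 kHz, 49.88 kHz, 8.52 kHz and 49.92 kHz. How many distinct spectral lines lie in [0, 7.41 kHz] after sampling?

fs/2 = 7.41 kHz.
39.36 kHz mod fs = 9.72 kHz.
9.72 kHz > fs/2 = 7.41 kHz, folds to fs − 9.72 kHz = 5.1 kHz.
31.14 kHz mod fs = 1.5 kHz.
1.5 kHz ≤ fs/2 = 7.41 kHz, appears at 1.5 kHz.
49.88 kHz mod fs = 5.42 kHz.
5.42 kHz ≤ fs/2 = 7.41 kHz, appears at 5.42 kHz.
8.52 kHz > fs/2 = 7.41 kHz, folds to fs − 8.52 kHz = 6.3 kHz.
49.92 kHz mod fs = 5.46 kHz.
5.46 kHz ≤ fs/2 = 7.41 kHz, appears at 5.46 kHz.
Distinct values: {1.5 kHz, 5.1 kHz, 5.42 kHz, 5.46 kHz, 6.3 kHz} → 5.

5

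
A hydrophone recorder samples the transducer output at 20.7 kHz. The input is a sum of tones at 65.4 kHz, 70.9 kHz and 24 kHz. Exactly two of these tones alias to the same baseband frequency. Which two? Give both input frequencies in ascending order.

24 kHz, 65.4 kHz

fs/2 = 10.35 kHz.
65.4 kHz mod fs = 3.3 kHz.
3.3 kHz ≤ fs/2 = 10.35 kHz, appears at 3.3 kHz.
70.9 kHz mod fs = 8.8 kHz.
8.8 kHz ≤ fs/2 = 10.35 kHz, appears at 8.8 kHz.
24 kHz mod fs = 3.3 kHz.
3.3 kHz ≤ fs/2 = 10.35 kHz, appears at 3.3 kHz.
24 kHz and 65.4 kHz both map to 3.3 kHz.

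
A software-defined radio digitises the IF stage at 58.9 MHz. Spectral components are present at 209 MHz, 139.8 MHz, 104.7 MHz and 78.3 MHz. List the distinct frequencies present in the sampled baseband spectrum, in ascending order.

13.1 MHz, 19.4 MHz, 22 MHz, 26.6 MHz

fs/2 = 29.45 MHz.
209 MHz mod fs = 32.3 MHz.
32.3 MHz > fs/2 = 29.45 MHz, folds to fs − 32.3 MHz = 26.6 MHz.
139.8 MHz mod fs = 22 MHz.
22 MHz ≤ fs/2 = 29.45 MHz, appears at 22 MHz.
104.7 MHz mod fs = 45.8 MHz.
45.8 MHz > fs/2 = 29.45 MHz, folds to fs − 45.8 MHz = 13.1 MHz.
78.3 MHz mod fs = 19.4 MHz.
19.4 MHz ≤ fs/2 = 29.45 MHz, appears at 19.4 MHz.
Distinct values: {13.1 MHz, 19.4 MHz, 22 MHz, 26.6 MHz}.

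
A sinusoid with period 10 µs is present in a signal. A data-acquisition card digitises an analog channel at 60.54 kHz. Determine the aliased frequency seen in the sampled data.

21.08 kHz

T = 10 µs → f = 1/T = 100 kHz.
100 kHz mod fs = 39.46 kHz.
39.46 kHz > fs/2 = 30.27 kHz, folds to fs − 39.46 kHz = 21.08 kHz.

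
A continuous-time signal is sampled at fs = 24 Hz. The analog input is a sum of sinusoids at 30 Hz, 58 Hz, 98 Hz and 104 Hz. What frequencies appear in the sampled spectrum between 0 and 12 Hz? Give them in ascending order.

fs/2 = 12 Hz.
30 Hz mod fs = 6 Hz.
6 Hz ≤ fs/2 = 12 Hz, appears at 6 Hz.
58 Hz mod fs = 10 Hz.
10 Hz ≤ fs/2 = 12 Hz, appears at 10 Hz.
98 Hz mod fs = 2 Hz.
2 Hz ≤ fs/2 = 12 Hz, appears at 2 Hz.
104 Hz mod fs = 8 Hz.
8 Hz ≤ fs/2 = 12 Hz, appears at 8 Hz.
Distinct values: {2 Hz, 6 Hz, 8 Hz, 10 Hz}.

2 Hz, 6 Hz, 8 Hz, 10 Hz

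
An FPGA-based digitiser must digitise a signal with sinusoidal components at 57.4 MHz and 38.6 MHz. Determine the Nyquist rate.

114.8 MHz

Highest-frequency component: 57.4 MHz.
Nyquist rate = 2 × 57.4 MHz = 114.8 MHz.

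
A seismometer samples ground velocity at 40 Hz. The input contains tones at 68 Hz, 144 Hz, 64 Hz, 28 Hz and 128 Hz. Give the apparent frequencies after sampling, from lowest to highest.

8 Hz, 12 Hz, 16 Hz

fs/2 = 20 Hz.
68 Hz mod fs = 28 Hz.
28 Hz > fs/2 = 20 Hz, folds to fs − 28 Hz = 12 Hz.
144 Hz mod fs = 24 Hz.
24 Hz > fs/2 = 20 Hz, folds to fs − 24 Hz = 16 Hz.
64 Hz mod fs = 24 Hz.
24 Hz > fs/2 = 20 Hz, folds to fs − 24 Hz = 16 Hz.
28 Hz > fs/2 = 20 Hz, folds to fs − 28 Hz = 12 Hz.
128 Hz mod fs = 8 Hz.
8 Hz ≤ fs/2 = 20 Hz, appears at 8 Hz.
Distinct values: {8 Hz, 12 Hz, 16 Hz}.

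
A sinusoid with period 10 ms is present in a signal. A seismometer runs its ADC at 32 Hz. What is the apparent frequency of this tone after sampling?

4 Hz

T = 10 ms → f = 1/T = 100 Hz.
100 Hz mod fs = 4 Hz.
4 Hz ≤ fs/2 = 16 Hz, appears at 4 Hz.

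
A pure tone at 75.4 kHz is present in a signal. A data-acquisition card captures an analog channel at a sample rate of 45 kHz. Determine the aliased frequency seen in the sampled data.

14.6 kHz

75.4 kHz mod fs = 30.4 kHz.
30.4 kHz > fs/2 = 22.5 kHz, folds to fs − 30.4 kHz = 14.6 kHz.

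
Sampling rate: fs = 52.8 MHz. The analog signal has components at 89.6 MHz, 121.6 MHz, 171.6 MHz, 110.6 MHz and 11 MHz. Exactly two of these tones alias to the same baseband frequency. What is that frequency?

16 MHz

fs/2 = 26.4 MHz.
89.6 MHz mod fs = 36.8 MHz.
36.8 MHz > fs/2 = 26.4 MHz, folds to fs − 36.8 MHz = 16 MHz.
121.6 MHz mod fs = 16 MHz.
16 MHz ≤ fs/2 = 26.4 MHz, appears at 16 MHz.
171.6 MHz mod fs = 13.2 MHz.
13.2 MHz ≤ fs/2 = 26.4 MHz, appears at 13.2 MHz.
110.6 MHz mod fs = 5 MHz.
5 MHz ≤ fs/2 = 26.4 MHz, appears at 5 MHz.
11 MHz ≤ fs/2 = 26.4 MHz, passes unchanged.
89.6 MHz and 121.6 MHz both map to 16 MHz.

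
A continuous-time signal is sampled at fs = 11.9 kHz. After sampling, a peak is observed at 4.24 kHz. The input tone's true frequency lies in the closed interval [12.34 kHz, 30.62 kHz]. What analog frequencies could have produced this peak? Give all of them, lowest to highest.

16.14 kHz, 19.56 kHz, 28.04 kHz

Frequencies that alias to 4.24 kHz are k·fs ± 4.24 kHz for integer k ≥ 0.
k=0: 4.24 kHz.
k=1: 7.66 kHz, 16.14 kHz.
k=2: 19.56 kHz, 28.04 kHz.
k=3: 31.46 kHz, 39.94 kHz.
Within [12.34 kHz, 30.62 kHz]: 16.14 kHz, 19.56 kHz, 28.04 kHz.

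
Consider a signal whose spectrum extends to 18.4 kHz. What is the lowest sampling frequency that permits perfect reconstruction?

Nyquist rate = 2 × 18.4 kHz = 36.8 kHz.

36.8 kHz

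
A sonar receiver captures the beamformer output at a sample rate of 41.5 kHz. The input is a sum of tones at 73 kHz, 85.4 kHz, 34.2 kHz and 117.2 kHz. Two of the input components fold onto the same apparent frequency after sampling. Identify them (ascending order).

34.2 kHz, 117.2 kHz

fs/2 = 20.75 kHz.
73 kHz mod fs = 31.5 kHz.
31.5 kHz > fs/2 = 20.75 kHz, folds to fs − 31.5 kHz = 10 kHz.
85.4 kHz mod fs = 2.4 kHz.
2.4 kHz ≤ fs/2 = 20.75 kHz, appears at 2.4 kHz.
34.2 kHz > fs/2 = 20.75 kHz, folds to fs − 34.2 kHz = 7.3 kHz.
117.2 kHz mod fs = 34.2 kHz.
34.2 kHz > fs/2 = 20.75 kHz, folds to fs − 34.2 kHz = 7.3 kHz.
34.2 kHz and 117.2 kHz both map to 7.3 kHz.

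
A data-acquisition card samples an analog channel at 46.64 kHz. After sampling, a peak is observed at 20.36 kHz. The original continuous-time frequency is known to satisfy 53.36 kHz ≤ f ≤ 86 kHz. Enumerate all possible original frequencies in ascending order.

67 kHz, 72.92 kHz

Frequencies that alias to 20.36 kHz are k·fs ± 20.36 kHz for integer k ≥ 0.
k=0: 20.36 kHz.
k=1: 26.28 kHz, 67 kHz.
k=2: 72.92 kHz, 113.64 kHz.
k=3: 119.56 kHz, 160.28 kHz.
Within [53.36 kHz, 86 kHz]: 67 kHz, 72.92 kHz.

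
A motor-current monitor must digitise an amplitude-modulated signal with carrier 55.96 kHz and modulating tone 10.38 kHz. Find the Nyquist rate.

132.68 kHz

AM sidebands sit at fc ± fm = 45.58 kHz and 66.34 kHz.
Highest-frequency component: 66.34 kHz.
Nyquist rate = 2 × 66.34 kHz = 132.68 kHz.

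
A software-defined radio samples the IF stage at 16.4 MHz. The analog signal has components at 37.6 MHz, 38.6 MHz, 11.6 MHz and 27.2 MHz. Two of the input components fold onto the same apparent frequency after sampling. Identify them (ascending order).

11.6 MHz, 37.6 MHz

fs/2 = 8.2 MHz.
37.6 MHz mod fs = 4.8 MHz.
4.8 MHz ≤ fs/2 = 8.2 MHz, appears at 4.8 MHz.
38.6 MHz mod fs = 5.8 MHz.
5.8 MHz ≤ fs/2 = 8.2 MHz, appears at 5.8 MHz.
11.6 MHz > fs/2 = 8.2 MHz, folds to fs − 11.6 MHz = 4.8 MHz.
27.2 MHz mod fs = 10.8 MHz.
10.8 MHz > fs/2 = 8.2 MHz, folds to fs − 10.8 MHz = 5.6 MHz.
11.6 MHz and 37.6 MHz both map to 4.8 MHz.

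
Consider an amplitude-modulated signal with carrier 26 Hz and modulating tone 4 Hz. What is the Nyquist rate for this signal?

AM sidebands sit at fc ± fm = 22 Hz and 30 Hz.
Highest-frequency component: 30 Hz.
Nyquist rate = 2 × 30 Hz = 60 Hz.

60 Hz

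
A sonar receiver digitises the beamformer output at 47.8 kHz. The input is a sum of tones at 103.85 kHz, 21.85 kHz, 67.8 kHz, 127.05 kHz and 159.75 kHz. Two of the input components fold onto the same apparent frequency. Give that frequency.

16.35 kHz

fs/2 = 23.9 kHz.
103.85 kHz mod fs = 8.25 kHz.
8.25 kHz ≤ fs/2 = 23.9 kHz, appears at 8.25 kHz.
21.85 kHz ≤ fs/2 = 23.9 kHz, passes unchanged.
67.8 kHz mod fs = 20 kHz.
20 kHz ≤ fs/2 = 23.9 kHz, appears at 20 kHz.
127.05 kHz mod fs = 31.45 kHz.
31.45 kHz > fs/2 = 23.9 kHz, folds to fs − 31.45 kHz = 16.35 kHz.
159.75 kHz mod fs = 16.35 kHz.
16.35 kHz ≤ fs/2 = 23.9 kHz, appears at 16.35 kHz.
127.05 kHz and 159.75 kHz both map to 16.35 kHz.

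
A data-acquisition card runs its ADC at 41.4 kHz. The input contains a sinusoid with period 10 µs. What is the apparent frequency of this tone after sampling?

17.2 kHz

T = 10 µs → f = 1/T = 100 kHz.
100 kHz mod fs = 17.2 kHz.
17.2 kHz ≤ fs/2 = 20.7 kHz, appears at 17.2 kHz.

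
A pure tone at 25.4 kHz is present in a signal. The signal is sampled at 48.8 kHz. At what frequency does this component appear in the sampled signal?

25.4 kHz > fs/2 = 24.4 kHz, folds to fs − 25.4 kHz = 23.4 kHz.

23.4 kHz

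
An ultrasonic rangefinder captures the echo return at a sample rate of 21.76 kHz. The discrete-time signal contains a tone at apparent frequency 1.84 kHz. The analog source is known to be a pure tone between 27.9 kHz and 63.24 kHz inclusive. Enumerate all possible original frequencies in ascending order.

41.68 kHz, 45.36 kHz

Frequencies that alias to 1.84 kHz are k·fs ± 1.84 kHz for integer k ≥ 0.
k=0: 1.84 kHz.
k=1: 19.92 kHz, 23.6 kHz.
k=2: 41.68 kHz, 45.36 kHz.
k=3: 63.44 kHz, 67.12 kHz.
Within [27.9 kHz, 63.24 kHz]: 41.68 kHz, 45.36 kHz.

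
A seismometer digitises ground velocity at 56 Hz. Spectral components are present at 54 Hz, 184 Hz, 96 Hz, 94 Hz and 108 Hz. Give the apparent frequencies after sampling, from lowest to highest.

2 Hz, 4 Hz, 16 Hz, 18 Hz

fs/2 = 28 Hz.
54 Hz > fs/2 = 28 Hz, folds to fs − 54 Hz = 2 Hz.
184 Hz mod fs = 16 Hz.
16 Hz ≤ fs/2 = 28 Hz, appears at 16 Hz.
96 Hz mod fs = 40 Hz.
40 Hz > fs/2 = 28 Hz, folds to fs − 40 Hz = 16 Hz.
94 Hz mod fs = 38 Hz.
38 Hz > fs/2 = 28 Hz, folds to fs − 38 Hz = 18 Hz.
108 Hz mod fs = 52 Hz.
52 Hz > fs/2 = 28 Hz, folds to fs − 52 Hz = 4 Hz.
Distinct values: {2 Hz, 4 Hz, 16 Hz, 18 Hz}.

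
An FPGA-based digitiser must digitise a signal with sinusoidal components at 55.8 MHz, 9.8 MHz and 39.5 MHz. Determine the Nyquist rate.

111.6 MHz

Highest-frequency component: 55.8 MHz.
Nyquist rate = 2 × 55.8 MHz = 111.6 MHz.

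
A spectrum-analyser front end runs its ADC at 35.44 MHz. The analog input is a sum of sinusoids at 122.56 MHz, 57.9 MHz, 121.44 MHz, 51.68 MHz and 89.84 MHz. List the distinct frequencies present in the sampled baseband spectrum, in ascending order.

12.98 MHz, 15.12 MHz, 16.24 MHz, 16.48 MHz

fs/2 = 17.72 MHz.
122.56 MHz mod fs = 16.24 MHz.
16.24 MHz ≤ fs/2 = 17.72 MHz, appears at 16.24 MHz.
57.9 MHz mod fs = 22.46 MHz.
22.46 MHz > fs/2 = 17.72 MHz, folds to fs − 22.46 MHz = 12.98 MHz.
121.44 MHz mod fs = 15.12 MHz.
15.12 MHz ≤ fs/2 = 17.72 MHz, appears at 15.12 MHz.
51.68 MHz mod fs = 16.24 MHz.
16.24 MHz ≤ fs/2 = 17.72 MHz, appears at 16.24 MHz.
89.84 MHz mod fs = 18.96 MHz.
18.96 MHz > fs/2 = 17.72 MHz, folds to fs − 18.96 MHz = 16.48 MHz.
Distinct values: {12.98 MHz, 15.12 MHz, 16.24 MHz, 16.48 MHz}.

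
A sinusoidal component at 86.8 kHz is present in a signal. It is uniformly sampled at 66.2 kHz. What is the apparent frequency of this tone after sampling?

86.8 kHz mod fs = 20.6 kHz.
20.6 kHz ≤ fs/2 = 33.1 kHz, appears at 20.6 kHz.

20.6 kHz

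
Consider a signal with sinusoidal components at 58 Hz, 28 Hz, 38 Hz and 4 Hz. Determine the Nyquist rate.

116 Hz

Highest-frequency component: 58 Hz.
Nyquist rate = 2 × 58 Hz = 116 Hz.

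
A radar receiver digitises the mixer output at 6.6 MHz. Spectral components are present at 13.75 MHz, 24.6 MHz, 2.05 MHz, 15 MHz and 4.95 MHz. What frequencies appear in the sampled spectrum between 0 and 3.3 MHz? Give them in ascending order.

0.55 MHz, 1.65 MHz, 1.8 MHz, 2.05 MHz

fs/2 = 3.3 MHz.
13.75 MHz mod fs = 0.55 MHz.
0.55 MHz ≤ fs/2 = 3.3 MHz, appears at 0.55 MHz.
24.6 MHz mod fs = 4.8 MHz.
4.8 MHz > fs/2 = 3.3 MHz, folds to fs − 4.8 MHz = 1.8 MHz.
2.05 MHz ≤ fs/2 = 3.3 MHz, passes unchanged.
15 MHz mod fs = 1.8 MHz.
1.8 MHz ≤ fs/2 = 3.3 MHz, appears at 1.8 MHz.
4.95 MHz > fs/2 = 3.3 MHz, folds to fs − 4.95 MHz = 1.65 MHz.
Distinct values: {0.55 MHz, 1.65 MHz, 1.8 MHz, 2.05 MHz}.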